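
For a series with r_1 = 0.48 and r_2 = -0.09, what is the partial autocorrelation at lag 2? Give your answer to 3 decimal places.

-0.416

φ_{22} = (r_2 − r_1²) / (1 − r_1²)
r_1² = (0.48)² = 0.2304
Numerator = -0.09 − 0.2304 = -0.3204; denominator = 1 − 0.2304 = 0.7696
φ_{22} = -0.3204 / 0.7696 = -0.416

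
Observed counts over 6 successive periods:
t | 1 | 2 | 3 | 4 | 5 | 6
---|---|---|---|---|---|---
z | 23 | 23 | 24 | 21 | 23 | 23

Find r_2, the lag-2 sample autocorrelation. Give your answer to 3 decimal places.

Mean z̄ = (23 + 23 + 24 + 21 + 23 + 23)/6 = 22.8333
Deviations from mean: 0.1667, 0.1667, 1.1667, -1.8333, 0.1667, 0.1667
Numerator Σ_{t=1}^{4}(z_t−z̄)(z_{t+2}−z̄) = -0.2222
Denominator Σ(z_t−z̄)² = 4.8333
r_2 = -0.2222 / 4.8333 = -0.046

-0.046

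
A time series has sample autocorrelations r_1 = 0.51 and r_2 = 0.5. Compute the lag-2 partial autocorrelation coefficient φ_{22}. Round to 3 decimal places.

0.324

φ_{22} = (r_2 − r_1²) / (1 − r_1²)
r_1² = (0.51)² = 0.2601
Numerator = 0.5 − 0.2601 = 0.2399; denominator = 1 − 0.2601 = 0.7399
φ_{22} = 0.2399 / 0.7399 = 0.324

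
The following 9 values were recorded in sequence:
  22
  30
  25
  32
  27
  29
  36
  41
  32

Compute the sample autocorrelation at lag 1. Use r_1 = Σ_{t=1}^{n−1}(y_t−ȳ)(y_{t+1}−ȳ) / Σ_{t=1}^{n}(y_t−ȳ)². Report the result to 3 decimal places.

0.245

Mean ȳ = (22 + 30 + 25 + 32 + 27 + 29 + 36 + 41 + 32)/9 = 30.4444
Numerator Σ_{t=1}^{8}(y_t−ȳ)(y_{t+1}−ȳ) = 64.3580
Denominator Σ(y_t−ȳ)² = 262.2222
r_1 = 64.3580 / 262.2222 = 0.245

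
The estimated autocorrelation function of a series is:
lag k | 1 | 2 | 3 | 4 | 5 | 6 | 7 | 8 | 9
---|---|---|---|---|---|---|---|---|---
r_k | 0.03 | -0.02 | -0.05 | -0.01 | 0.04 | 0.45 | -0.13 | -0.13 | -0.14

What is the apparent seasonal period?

6

The largest autocorrelation is r_6 = 0.45; the remaining lags stay at or below 0.04.
The dominant spike at lag 6 indicates a seasonal period of 6.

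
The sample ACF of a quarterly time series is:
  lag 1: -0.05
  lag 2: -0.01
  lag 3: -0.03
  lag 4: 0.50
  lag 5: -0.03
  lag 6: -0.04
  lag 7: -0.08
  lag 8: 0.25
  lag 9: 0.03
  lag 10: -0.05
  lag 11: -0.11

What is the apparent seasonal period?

The largest autocorrelation is r_4 = 0.50, with a weaker echo at lag 8 (0.25); the remaining lags stay at or below 0.03.
The dominant spike at lag 4 indicates a seasonal period of 4.

4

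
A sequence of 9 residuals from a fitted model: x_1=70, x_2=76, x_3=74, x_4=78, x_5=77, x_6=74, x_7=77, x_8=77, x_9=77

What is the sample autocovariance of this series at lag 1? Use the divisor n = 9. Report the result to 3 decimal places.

-0.417

Mean x̄ = (70 + 76 + 74 + 78 + 77 + 74 + 77 + 77 + 77)/9 = 75.5556
Σ_{t=1}^{8}(x_t−x̄)(x_{t+1}−x̄) = -3.7531
γ_1 = -3.7531 / 9 = -0.417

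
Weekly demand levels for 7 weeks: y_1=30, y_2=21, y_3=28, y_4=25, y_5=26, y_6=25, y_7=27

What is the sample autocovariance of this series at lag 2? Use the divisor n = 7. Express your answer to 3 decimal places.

Mean ȳ = (30 + 21 + 28 + 25 + 26 + 25 + 27)/7 = 26.0000
Σ_{t=1}^{5}(y_t−ȳ)(y_{t+2}−ȳ) = 14.0000
γ_2 = 14.0000 / 7 = 2.000

2.000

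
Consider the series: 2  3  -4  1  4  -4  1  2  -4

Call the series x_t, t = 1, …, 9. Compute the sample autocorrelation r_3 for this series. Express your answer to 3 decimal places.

Mean x̄ = (2 + 3 − 4 + 1 + 4 − 4 + 1 + 2 − 4)/9 = 0.1111
Σ(x_t−x̄)(x_{t+3}−x̄) = (1.6790) + (11.2346) + (16.9012) + (0.7901) + (7.3457) + (16.9012) = 54.8519
Denominator Σ(x_t−x̄)² = 82.8889
r_3 = 54.8519 / 82.8889 = 0.662

0.662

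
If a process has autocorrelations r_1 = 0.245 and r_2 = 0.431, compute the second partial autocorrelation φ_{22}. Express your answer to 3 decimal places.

0.395

φ_{22} = (r_2 − r_1²) / (1 − r_1²)
r_1² = (0.245)² = 0.060025
Numerator = 0.431 − 0.0600 = 0.3710; denominator = 1 − 0.0600 = 0.9400
φ_{22} = 0.3710 / 0.9400 = 0.395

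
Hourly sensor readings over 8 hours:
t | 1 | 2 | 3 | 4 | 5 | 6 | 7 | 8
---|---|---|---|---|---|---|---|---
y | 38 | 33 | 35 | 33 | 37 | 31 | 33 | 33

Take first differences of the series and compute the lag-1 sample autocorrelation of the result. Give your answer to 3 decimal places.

-0.685

First differences Δy: -5, 2, -2, 4, -6, 2, 0
Mean of differences = -0.7143
Numerator Σ(Δy_t−Δȳ)(Δy_{t+1}−Δȳ) = -58.5102
Denominator Σ(Δy_t−Δȳ)² = 85.4286
r_1(Δy) = -58.5102 / 85.4286 = -0.685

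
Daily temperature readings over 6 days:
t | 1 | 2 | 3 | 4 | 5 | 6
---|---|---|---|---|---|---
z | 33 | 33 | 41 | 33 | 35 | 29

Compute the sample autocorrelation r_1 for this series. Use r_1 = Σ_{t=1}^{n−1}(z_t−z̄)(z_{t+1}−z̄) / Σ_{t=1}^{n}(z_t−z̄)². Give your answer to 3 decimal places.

-0.244

Mean z̄ = (33 + 33 + 41 + 33 + 35 + 29)/6 = 34.0000
Numerator Σ_{t=1}^{5}(z_t−z̄)(z_{t+1}−z̄) = -19.0000
Denominator Σ(z_t−z̄)² = 78.0000
r_1 = -19.0000 / 78.0000 = -0.244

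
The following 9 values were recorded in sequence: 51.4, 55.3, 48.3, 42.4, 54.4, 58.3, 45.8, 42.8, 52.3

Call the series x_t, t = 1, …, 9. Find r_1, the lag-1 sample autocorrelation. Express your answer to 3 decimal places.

-0.026

Mean x̄ = (51.4 + 55.3 + 48.3 + 42.4 + 54.4 + 58.3 + 45.8 + 42.8 + 52.3)/9 = 50.1111
Numerator Σ_{t=1}^{8}(x_t−x̄)(x_{t+1}−x̄) = -6.4823
Denominator Σ(x_t−x̄)² = 253.6089
r_1 = -6.4823 / 253.6089 = -0.026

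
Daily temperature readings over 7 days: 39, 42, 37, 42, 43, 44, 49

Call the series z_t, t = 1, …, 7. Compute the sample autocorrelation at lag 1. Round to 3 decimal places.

Mean z̄ = (39 + 42 + 37 + 42 + 43 + 44 + 49)/7 = 42.2857
Deviations from mean: -3.2857, -0.2857, -5.2857, -0.2857, 0.7143, 1.7143, 6.7143
Numerator Σ_{t=1}^{6}(z_t−z̄)(z_{t+1}−z̄) = 16.4898
Denominator Σ(z_t−z̄)² = 87.4286
r_1 = 16.4898 / 87.4286 = 0.189

0.189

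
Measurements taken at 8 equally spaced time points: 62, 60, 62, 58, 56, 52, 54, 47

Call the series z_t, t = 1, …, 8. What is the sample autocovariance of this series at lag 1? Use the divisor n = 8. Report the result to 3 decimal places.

Mean z̄ = (62 + 60 + 62 + 58 + 56 + 52 + 54 + 47)/8 = 56.3750
Σ_{t=1}^{7}(z_t−z̄)(z_{t+1}−z̄) = 83.6094
γ_1 = 83.6094 / 8 = 10.451

10.451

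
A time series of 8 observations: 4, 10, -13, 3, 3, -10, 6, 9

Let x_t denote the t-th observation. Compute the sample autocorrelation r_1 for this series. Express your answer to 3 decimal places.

Mean x̄ = (4 + 10 − 13 + 3 + 3 − 10 + 6 + 9)/8 = 1.5000
Σ(x_t−x̄)(x_{t+1}−x̄) = (21.2500) + (-123.2500) + (-21.7500) + (2.2500) + (-17.2500) + (-51.7500) + (33.7500) = -156.7500
Denominator Σ(x_t−x̄)² = 502.0000
r_1 = -156.7500 / 502.0000 = -0.312

-0.312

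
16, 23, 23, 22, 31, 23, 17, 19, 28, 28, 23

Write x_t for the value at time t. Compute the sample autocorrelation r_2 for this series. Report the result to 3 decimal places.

Mean x̄ = (16 + 23 + 23 + 22 + 31 + 23 + 17 + 19 + 28 + 28 + 23)/11 = 23.0000
Numerator Σ_{t=1}^{9}(x_t−x̄)(x_{t+2}−x̄) = -98.0000
Denominator Σ(x_t−x̄)² = 216.0000
r_2 = -98.0000 / 216.0000 = -0.454

-0.454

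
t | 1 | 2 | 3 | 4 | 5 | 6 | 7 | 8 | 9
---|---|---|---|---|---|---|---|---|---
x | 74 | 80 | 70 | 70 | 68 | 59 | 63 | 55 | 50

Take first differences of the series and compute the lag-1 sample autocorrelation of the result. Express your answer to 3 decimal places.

First differences Δx: 6, -10, 0, -2, -9, 4, -8, -5
Mean of differences = -3.0000
Numerator Σ(Δx_t−Δx̄)(Δx_{t+1}−Δx̄) = -154.0000
Denominator Σ(Δx_t−Δx̄)² = 254.0000
r_1(Δx) = -154.0000 / 254.0000 = -0.606

-0.606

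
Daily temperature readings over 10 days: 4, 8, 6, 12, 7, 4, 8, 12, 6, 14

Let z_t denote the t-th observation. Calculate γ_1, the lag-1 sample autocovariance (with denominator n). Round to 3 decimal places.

-2.791

Mean z̄ = (4 + 8 + 6 + 12 + 7 + 4 + 8 + 12 + 6 + 14)/10 = 8.1000
Σ_{t=1}^{9}(z_t−z̄)(z_{t+1}−z̄) = -27.9100
γ_1 = -27.9100 / 10 = -2.791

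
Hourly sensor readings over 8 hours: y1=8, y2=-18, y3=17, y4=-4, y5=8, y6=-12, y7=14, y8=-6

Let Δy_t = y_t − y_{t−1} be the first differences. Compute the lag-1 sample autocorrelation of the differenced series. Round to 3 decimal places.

-0.792

First differences Δy: -26, 35, -21, 12, -20, 26, -20
Mean of differences = -2.0000
Numerator Σ(Δy_t−Δȳ)(Δy_{t+1}−Δȳ) = -3117.0000
Denominator Σ(Δy_t−Δȳ)² = 3934.0000
r_1(Δy) = -3117.0000 / 3934.0000 = -0.792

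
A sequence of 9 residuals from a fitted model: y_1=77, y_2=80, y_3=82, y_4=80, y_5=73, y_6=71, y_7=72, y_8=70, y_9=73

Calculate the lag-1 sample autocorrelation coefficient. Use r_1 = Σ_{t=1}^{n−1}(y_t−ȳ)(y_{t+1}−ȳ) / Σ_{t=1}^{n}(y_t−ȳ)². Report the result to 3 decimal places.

Mean ȳ = (77 + 80 + 82 + 80 + 73 + 71 + 72 + 70 + 73)/9 = 75.3333
Numerator Σ_{t=1}^{8}(y_t−ȳ)(y_{t+1}−ȳ) = 113.8889
Denominator Σ(y_t−ȳ)² = 160.0000
r_1 = 113.8889 / 160.0000 = 0.712

0.712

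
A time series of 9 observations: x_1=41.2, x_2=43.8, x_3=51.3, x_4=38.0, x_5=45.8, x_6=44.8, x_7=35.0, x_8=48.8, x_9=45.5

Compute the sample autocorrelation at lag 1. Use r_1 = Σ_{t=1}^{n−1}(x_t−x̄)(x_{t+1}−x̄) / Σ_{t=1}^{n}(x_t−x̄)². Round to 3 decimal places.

Mean x̄ = (41.2 + 43.8 + 51.3 + 38.0 + 45.8 + 44.8 + 35.0 + 48.8 + 45.5)/9 = 43.8000
Numerator Σ_{t=1}^{8}(x_t−x̄)(x_{t+1}−x̄) = -97.4000
Denominator Σ(x_t−x̄)² = 206.9800
r_1 = -97.4000 / 206.9800 = -0.471

-0.471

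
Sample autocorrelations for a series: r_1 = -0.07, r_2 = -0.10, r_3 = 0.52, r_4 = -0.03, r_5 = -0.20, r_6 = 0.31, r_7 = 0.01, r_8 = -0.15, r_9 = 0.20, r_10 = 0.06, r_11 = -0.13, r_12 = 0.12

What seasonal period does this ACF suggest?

3

The largest autocorrelation is r_3 = 0.52, with weaker echoes at lags 6 (0.31) and 9 (0.20); the remaining lags stay at or below 0.12.
The dominant spike at lag 3 indicates a seasonal period of 3.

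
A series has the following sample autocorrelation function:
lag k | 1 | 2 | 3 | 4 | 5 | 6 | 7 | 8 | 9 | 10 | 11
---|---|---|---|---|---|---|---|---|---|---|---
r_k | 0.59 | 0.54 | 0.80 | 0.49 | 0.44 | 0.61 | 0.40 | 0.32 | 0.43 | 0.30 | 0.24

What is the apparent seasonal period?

3

The largest autocorrelation is r_3 = 0.80, with a weaker echo at lag 6 (0.61); the remaining lags stay at or below 0.59. The elevated value at lag 1 (0.59), dropping to 0.54 at lag 2, reflects decaying short-term dependence rather than seasonality.
The dominant spike at lag 3 indicates a seasonal period of 3.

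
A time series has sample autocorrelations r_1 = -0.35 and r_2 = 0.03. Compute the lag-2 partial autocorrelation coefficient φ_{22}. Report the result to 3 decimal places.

φ_{22} = (r_2 − r_1²) / (1 − r_1²)
r_1² = (-0.35)² = 0.1225
Numerator = 0.03 − 0.1225 = -0.0925; denominator = 1 − 0.1225 = 0.8775
φ_{22} = -0.0925 / 0.8775 = -0.105

-0.105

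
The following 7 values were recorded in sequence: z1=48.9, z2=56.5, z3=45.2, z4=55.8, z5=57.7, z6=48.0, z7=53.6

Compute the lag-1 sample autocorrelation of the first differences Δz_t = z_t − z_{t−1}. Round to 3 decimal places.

First differences Δz: 7.6, -11.3, 10.6, 1.9, -9.7, 5.6
Mean of differences = 0.7833
Numerator Σ(Δz_t−Δz̄)(Δz_{t+1}−Δz̄) = -252.2253
Denominator Σ(Δz_t−Δz̄)² = 423.1883
r_1(Δz) = -252.2253 / 423.1883 = -0.596

-0.596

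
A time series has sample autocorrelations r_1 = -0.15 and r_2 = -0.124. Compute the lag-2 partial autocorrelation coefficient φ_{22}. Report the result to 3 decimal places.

φ_{22} = (r_2 − r_1²) / (1 − r_1²)
r_1² = (-0.15)² = 0.0225
Numerator = -0.124 − 0.0225 = -0.1465; denominator = 1 − 0.0225 = 0.9775
φ_{22} = -0.1465 / 0.9775 = -0.150

-0.150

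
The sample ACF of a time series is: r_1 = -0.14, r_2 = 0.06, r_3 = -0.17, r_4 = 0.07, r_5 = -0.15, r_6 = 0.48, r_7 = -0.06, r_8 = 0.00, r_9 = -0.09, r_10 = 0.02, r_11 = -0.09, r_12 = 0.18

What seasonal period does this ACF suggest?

The largest autocorrelation is r_6 = 0.48, with a weaker echo at lag 12 (0.18); the remaining lags stay at or below 0.07.
The dominant spike at lag 6 indicates a seasonal period of 6.

6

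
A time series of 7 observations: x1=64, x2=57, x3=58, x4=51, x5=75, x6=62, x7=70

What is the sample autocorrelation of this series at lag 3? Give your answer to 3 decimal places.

Mean x̄ = (64 + 57 + 58 + 51 + 75 + 62 + 70)/7 = 62.4286
Deviations from mean: 1.5714, -5.4286, -4.4286, -11.4286, 12.5714, -0.4286, 7.5714
Numerator Σ_{t=1}^{4}(x_t−x̄)(x_{t+3}−x̄) = -170.8367
Denominator Σ(x_t−x̄)² = 397.7143
r_3 = -170.8367 / 397.7143 = -0.430

-0.430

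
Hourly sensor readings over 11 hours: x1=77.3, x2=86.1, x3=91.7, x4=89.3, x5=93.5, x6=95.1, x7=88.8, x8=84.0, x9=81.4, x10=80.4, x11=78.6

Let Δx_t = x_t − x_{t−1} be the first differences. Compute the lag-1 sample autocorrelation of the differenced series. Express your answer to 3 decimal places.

0.337

First differences Δx: 8.8, 5.6, -2.4, 4.2, 1.6, -6.3, -4.8, -2.6, -1.0, -1.8
Mean of differences = 0.1300
Numerator Σ(Δx_t−Δx̄)(Δx_{t+1}−Δx̄) = 70.2441
Denominator Σ(Δx_t−Δx̄)² = 208.3210
r_1(Δx) = 70.2441 / 208.3210 = 0.337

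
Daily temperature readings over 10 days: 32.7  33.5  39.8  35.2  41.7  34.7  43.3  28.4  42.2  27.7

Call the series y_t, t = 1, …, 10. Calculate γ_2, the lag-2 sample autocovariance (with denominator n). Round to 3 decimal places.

Mean ȳ = (32.7 + 33.5 + 39.8 + 35.2 + 41.7 + 34.7 + 43.3 + 28.4 + 42.2 + 27.7)/10 = 35.9200
Σ_{t=1}^{8}(y_t−ȳ)(y_{t+2}−ȳ) = 172.5452
γ_2 = 172.5452 / 10 = 17.255

17.255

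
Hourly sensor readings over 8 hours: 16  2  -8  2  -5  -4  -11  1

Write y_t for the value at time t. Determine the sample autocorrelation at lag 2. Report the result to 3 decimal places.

-0.115

Mean ȳ = (16 + 2 − 8 + 2 − 5 − 4 − 11 + 1)/8 = -0.8750
Deviations from mean: 16.8750, 2.8750, -7.1250, 2.8750, -4.1250, -3.1250, -10.1250, 1.8750
Numerator Σ_{t=1}^{6}(y_t−ȳ)(y_{t+2}−ȳ) = -55.6563
Denominator Σ(y_t−ȳ)² = 484.8750
r_2 = -55.6563 / 484.8750 = -0.115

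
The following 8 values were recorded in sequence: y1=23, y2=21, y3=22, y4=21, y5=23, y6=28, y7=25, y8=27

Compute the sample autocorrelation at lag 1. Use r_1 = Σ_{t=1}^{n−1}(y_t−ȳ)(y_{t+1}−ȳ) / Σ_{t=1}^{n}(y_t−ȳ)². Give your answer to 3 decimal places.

Mean ȳ = (23 + 21 + 22 + 21 + 23 + 28 + 25 + 27)/8 = 23.7500
Deviations from mean: -0.7500, -2.7500, -1.7500, -2.7500, -0.7500, 4.2500, 1.2500, 3.2500
Σ(y_t−ȳ)(y_{t+1}−ȳ) = (2.0625) + (4.8125) + (4.8125) + (2.0625) + (-3.1875) + (5.3125) + (4.0625) = 19.9375
Denominator Σ(y_t−ȳ)² = 49.5000
r_1 = 19.9375 / 49.5000 = 0.403

0.403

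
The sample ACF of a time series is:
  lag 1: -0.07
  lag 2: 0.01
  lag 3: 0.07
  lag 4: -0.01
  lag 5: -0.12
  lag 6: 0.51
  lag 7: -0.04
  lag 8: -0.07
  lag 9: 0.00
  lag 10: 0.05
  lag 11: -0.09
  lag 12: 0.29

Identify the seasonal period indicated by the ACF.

6

The largest autocorrelation is r_6 = 0.51, with a weaker echo at lag 12 (0.29); the remaining lags stay at or below 0.07.
The dominant spike at lag 6 indicates a seasonal period of 6.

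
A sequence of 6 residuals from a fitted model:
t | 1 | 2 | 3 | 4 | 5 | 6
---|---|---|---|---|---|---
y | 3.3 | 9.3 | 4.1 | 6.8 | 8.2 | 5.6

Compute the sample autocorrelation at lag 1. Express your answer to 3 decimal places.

-0.620

Mean ȳ = (3.3 + 9.3 + 4.1 + 6.8 + 8.2 + 5.6)/6 = 6.2167
Deviations from mean: -2.9167, 3.0833, -2.1167, 0.5833, 1.9833, -0.6167
Σ(y_t−ȳ)(y_{t+1}−ȳ) = (-8.9931) + (-6.5264) + (-1.2347) + (1.1569) + (-1.2231) = -16.8203
Denominator Σ(y_t−ȳ)² = 27.1483
r_1 = -16.8203 / 27.1483 = -0.620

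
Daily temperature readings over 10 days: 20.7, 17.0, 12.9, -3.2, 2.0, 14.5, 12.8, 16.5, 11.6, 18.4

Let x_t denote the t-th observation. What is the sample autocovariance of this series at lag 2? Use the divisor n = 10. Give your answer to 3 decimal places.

Mean x̄ = (20.7 + 17.0 + 12.9 − 3.2 + 2.0 + 14.5 + 12.8 + 16.5 + 11.6 + 18.4)/10 = 12.3200
Σ_{t=1}^{8}(x_t−x̄)(x_{t+2}−x̄) = -78.3648
γ_2 = -78.3648 / 10 = -7.836

-7.836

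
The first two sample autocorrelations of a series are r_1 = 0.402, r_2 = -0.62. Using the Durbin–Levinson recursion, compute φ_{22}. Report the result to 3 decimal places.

φ_{22} = (r_2 − r_1²) / (1 − r_1²)
r_1² = (0.402)² = 0.161604
Numerator = -0.62 − 0.1616 = -0.7816; denominator = 1 − 0.1616 = 0.8384
φ_{22} = -0.7816 / 0.8384 = -0.932

-0.932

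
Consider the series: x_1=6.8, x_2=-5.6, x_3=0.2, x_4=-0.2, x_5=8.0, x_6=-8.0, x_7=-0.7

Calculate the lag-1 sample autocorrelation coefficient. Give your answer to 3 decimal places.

-0.480

Mean x̄ = (6.8 − 5.6 + 0.2 − 0.2 + 8.0 − 8.0 − 0.7)/7 = 0.0714
Deviations from mean: 6.7286, -5.6714, 0.1286, -0.2714, 7.9286, -8.0714, -0.7714
Σ(x_t−x̄)(x_{t+1}−x̄) = (-38.1606) + (-0.7292) + (-0.0349) + (-2.1520) + (-63.9949) + (6.2265) = -98.8451
Denominator Σ(x_t−x̄)² = 206.1343
r_1 = -98.8451 / 206.1343 = -0.480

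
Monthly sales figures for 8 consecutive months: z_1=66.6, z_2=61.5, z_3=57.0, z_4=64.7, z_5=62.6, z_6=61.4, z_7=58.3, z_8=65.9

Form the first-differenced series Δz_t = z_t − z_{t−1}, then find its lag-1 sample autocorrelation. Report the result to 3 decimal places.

First differences Δz: -5.1, -4.5, 7.7, -2.1, -1.2, -3.1, 7.6
Mean of differences = -0.1000
Numerator Σ(Δz_t−Δz̄)(Δz_{t+1}−Δz̄) = -45.5200
Denominator Σ(Δz_t−Δz̄)² = 178.7000
r_1(Δz) = -45.5200 / 178.7000 = -0.255

-0.255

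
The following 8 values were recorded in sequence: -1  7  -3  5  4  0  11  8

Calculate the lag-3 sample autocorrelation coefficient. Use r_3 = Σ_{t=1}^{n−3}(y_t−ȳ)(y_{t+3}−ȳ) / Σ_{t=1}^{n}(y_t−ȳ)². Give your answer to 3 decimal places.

0.182

Mean ȳ = (-1 + 7 − 3 + 5 + 4 + 0 + 11 + 8)/8 = 3.8750
Σ(y_t−ȳ)(y_{t+3}−ȳ) = (-5.4844) + (0.3906) + (26.6406) + (8.0156) + (0.5156) = 30.0781
Denominator Σ(y_t−ȳ)² = 164.8750
r_3 = 30.0781 / 164.8750 = 0.182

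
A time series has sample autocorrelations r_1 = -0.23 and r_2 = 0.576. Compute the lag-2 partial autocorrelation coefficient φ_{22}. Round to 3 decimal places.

φ_{22} = (r_2 − r_1²) / (1 − r_1²)
r_1² = (-0.23)² = 0.0529
Numerator = 0.576 − 0.0529 = 0.5231; denominator = 1 − 0.0529 = 0.9471
φ_{22} = 0.5231 / 0.9471 = 0.552

0.552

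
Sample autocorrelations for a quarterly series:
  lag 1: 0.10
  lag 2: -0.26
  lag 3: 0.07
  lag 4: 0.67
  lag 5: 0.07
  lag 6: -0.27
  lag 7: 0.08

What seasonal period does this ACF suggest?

The largest autocorrelation is r_4 = 0.67; the remaining lags stay at or below 0.10.
The dominant spike at lag 4 indicates a seasonal period of 4.

4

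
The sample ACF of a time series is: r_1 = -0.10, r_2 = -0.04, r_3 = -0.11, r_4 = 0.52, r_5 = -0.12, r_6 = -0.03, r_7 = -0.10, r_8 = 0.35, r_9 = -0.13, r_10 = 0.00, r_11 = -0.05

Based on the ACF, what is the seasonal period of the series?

The largest autocorrelation is r_4 = 0.52, with a weaker echo at lag 8 (0.35); the remaining lags stay at or below 0.00.
The dominant spike at lag 4 indicates a seasonal period of 4.

4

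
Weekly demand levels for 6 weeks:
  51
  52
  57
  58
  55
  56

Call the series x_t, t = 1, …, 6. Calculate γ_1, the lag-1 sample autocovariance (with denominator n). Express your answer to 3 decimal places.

2.051

Mean x̄ = (51 + 52 + 57 + 58 + 55 + 56)/6 = 54.8333
Σ_{t=1}^{5}(x_t−x̄)(x_{t+1}−x̄) = 12.3056
γ_1 = 12.3056 / 6 = 2.051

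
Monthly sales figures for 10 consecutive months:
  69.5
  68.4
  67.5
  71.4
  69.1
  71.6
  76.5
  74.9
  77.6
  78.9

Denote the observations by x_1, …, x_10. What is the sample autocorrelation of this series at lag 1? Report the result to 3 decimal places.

Mean x̄ = (69.5 + 68.4 + 67.5 + 71.4 + 69.1 + 71.6 + 76.5 + 74.9 + 77.6 + 78.9)/10 = 72.5400
Numerator Σ_{t=1}^{9}(x_t−x̄)(x_{t+1}−x̄) = 96.0984
Denominator Σ(x_t−x̄)² = 153.1040
r_1 = 96.0984 / 153.1040 = 0.628

0.628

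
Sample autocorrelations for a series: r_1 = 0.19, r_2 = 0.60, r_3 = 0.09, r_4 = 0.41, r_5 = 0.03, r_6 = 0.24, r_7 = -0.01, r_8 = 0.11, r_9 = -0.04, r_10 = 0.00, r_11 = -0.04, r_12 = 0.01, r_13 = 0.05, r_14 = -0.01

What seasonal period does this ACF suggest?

The largest autocorrelation is r_2 = 0.60, with weaker echoes at lags 4 (0.41) and 6 (0.24); the remaining lags stay at or below 0.19.
The dominant spike at lag 2 indicates a seasonal period of 2.

2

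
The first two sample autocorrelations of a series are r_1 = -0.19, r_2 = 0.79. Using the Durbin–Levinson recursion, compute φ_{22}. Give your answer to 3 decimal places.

φ_{22} = (r_2 − r_1²) / (1 − r_1²)
r_1² = (-0.19)² = 0.0361
Numerator = 0.79 − 0.0361 = 0.7539; denominator = 1 − 0.0361 = 0.9639
φ_{22} = 0.7539 / 0.9639 = 0.782

0.782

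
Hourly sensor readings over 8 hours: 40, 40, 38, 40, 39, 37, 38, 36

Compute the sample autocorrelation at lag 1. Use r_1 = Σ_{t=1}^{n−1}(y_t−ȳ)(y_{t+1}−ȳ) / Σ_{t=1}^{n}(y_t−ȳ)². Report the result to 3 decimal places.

Mean ȳ = (40 + 40 + 38 + 40 + 39 + 37 + 38 + 36)/8 = 38.5000
Deviations from mean: 1.5000, 1.5000, -0.5000, 1.5000, 0.5000, -1.5000, -0.5000, -2.5000
Numerator Σ_{t=1}^{7}(y_t−ȳ)(y_{t+1}−ȳ) = 2.7500
Denominator Σ(y_t−ȳ)² = 16.0000
r_1 = 2.7500 / 16.0000 = 0.172

0.172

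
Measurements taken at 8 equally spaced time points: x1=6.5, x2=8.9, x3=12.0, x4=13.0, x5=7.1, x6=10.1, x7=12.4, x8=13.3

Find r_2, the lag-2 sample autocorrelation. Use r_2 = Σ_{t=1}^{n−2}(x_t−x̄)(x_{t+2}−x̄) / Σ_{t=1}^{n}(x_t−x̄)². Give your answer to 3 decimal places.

-0.472

Mean x̄ = (6.5 + 8.9 + 12.0 + 13.0 + 7.1 + 10.1 + 12.4 + 13.3)/8 = 10.4125
Deviations from mean: -3.9125, -1.5125, 1.5875, 2.5875, -3.3125, -0.3125, 1.9875, 2.8875
Numerator Σ_{t=1}^{6}(x_t−x̄)(x_{t+2}−x̄) = -23.6778
Denominator Σ(x_t−x̄)² = 50.1688
r_2 = -23.6778 / 50.1688 = -0.472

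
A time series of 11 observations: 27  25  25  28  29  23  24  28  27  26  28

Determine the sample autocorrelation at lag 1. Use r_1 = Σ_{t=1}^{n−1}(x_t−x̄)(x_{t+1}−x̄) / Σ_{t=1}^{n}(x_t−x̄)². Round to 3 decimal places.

-0.041

Mean x̄ = (27 + 25 + 25 + 28 + 29 + 23 + 24 + 28 + 27 + 26 + 28)/11 = 26.3636
Numerator Σ_{t=1}^{10}(x_t−x̄)(x_{t+1}−x̄) = -1.4959
Denominator Σ(x_t−x̄)² = 36.5455
r_1 = -1.4959 / 36.5455 = -0.041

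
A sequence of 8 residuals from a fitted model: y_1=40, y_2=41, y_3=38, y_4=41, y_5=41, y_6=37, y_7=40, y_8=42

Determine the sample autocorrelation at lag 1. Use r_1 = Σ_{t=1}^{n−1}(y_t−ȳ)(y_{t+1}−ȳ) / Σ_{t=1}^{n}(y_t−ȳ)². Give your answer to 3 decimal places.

-0.300

Mean ȳ = (40 + 41 + 38 + 41 + 41 + 37 + 40 + 42)/8 = 40.0000
Deviations from mean: 0.0000, 1.0000, -2.0000, 1.0000, 1.0000, -3.0000, 0.0000, 2.0000
Numerator Σ_{t=1}^{7}(y_t−ȳ)(y_{t+1}−ȳ) = -6.0000
Denominator Σ(y_t−ȳ)² = 20.0000
r_1 = -6.0000 / 20.0000 = -0.300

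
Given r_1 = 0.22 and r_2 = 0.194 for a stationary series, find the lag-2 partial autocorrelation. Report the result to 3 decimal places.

0.153

φ_{22} = (r_2 − r_1²) / (1 − r_1²)
r_1² = (0.22)² = 0.0484
Numerator = 0.194 − 0.0484 = 0.1456; denominator = 1 − 0.0484 = 0.9516
φ_{22} = 0.1456 / 0.9516 = 0.153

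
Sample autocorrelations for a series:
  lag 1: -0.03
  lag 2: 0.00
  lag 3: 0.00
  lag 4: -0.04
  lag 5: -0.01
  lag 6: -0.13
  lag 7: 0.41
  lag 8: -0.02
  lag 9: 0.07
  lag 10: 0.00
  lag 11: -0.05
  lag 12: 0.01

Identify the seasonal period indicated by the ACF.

The largest autocorrelation is r_7 = 0.41; the remaining lags stay at or below 0.07.
The dominant spike at lag 7 indicates a seasonal period of 7.

7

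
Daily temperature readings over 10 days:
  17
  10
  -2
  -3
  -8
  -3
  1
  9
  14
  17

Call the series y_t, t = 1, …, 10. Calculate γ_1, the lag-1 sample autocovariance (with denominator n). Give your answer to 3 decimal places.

45.336

Mean ȳ = (17 + 10 − 2 − 3 − 8 − 3 + 1 + 9 + 14 + 17)/10 = 5.2000
Σ_{t=1}^{9}(y_t−ȳ)(y_{t+1}−ȳ) = 453.3600
γ_1 = 453.3600 / 10 = 45.336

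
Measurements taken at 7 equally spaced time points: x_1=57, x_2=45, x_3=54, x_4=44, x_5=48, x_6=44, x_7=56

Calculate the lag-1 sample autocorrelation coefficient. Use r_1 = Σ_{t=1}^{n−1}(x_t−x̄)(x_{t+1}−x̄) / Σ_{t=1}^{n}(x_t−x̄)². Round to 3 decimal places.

Mean x̄ = (57 + 45 + 54 + 44 + 48 + 44 + 56)/7 = 49.7143
Deviations from mean: 7.2857, -4.7143, 4.2857, -5.7143, -1.7143, -5.7143, 6.2857
Σ(x_t−x̄)(x_{t+1}−x̄) = (-34.3469) + (-20.2041) + (-24.4898) + (9.7959) + (9.7959) + (-35.9184) = -95.3673
Denominator Σ(x_t−x̄)² = 201.4286
r_1 = -95.3673 / 201.4286 = -0.473

-0.473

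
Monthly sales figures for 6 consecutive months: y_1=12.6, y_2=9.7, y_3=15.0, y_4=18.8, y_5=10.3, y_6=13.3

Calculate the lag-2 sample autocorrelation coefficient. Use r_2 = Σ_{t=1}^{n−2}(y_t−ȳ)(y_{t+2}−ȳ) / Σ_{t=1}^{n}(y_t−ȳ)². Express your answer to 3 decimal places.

Mean ȳ = (12.6 + 9.7 + 15.0 + 18.8 + 10.3 + 13.3)/6 = 13.2833
Σ(y_t−ȳ)(y_{t+2}−ȳ) = (-1.1731) + (-19.7681) + (-5.1214) + (0.0919) = -25.9706
Denominator Σ(y_t−ȳ)² = 55.5883
r_2 = -25.9706 / 55.5883 = -0.467

-0.467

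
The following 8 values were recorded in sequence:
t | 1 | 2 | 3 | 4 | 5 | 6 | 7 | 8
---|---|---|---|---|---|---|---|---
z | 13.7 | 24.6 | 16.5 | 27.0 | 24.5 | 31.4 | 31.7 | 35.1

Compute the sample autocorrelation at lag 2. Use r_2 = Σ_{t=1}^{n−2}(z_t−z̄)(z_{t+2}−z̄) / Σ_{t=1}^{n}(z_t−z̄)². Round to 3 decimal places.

Mean z̄ = (13.7 + 24.6 + 16.5 + 27.0 + 24.5 + 31.4 + 31.7 + 35.1)/8 = 25.5625
Deviations from mean: -11.8625, -0.9625, -9.0625, 1.4375, -1.0625, 5.8375, 6.1375, 9.5375
Σ(z_t−z̄)(z_{t+2}−z̄) = (107.5039) + (-1.3836) + (9.6289) + (8.3914) + (-6.5211) + (55.6752) = 173.2947
Denominator Σ(z_t−z̄)² = 389.6788
r_2 = 173.2947 / 389.6788 = 0.445

0.445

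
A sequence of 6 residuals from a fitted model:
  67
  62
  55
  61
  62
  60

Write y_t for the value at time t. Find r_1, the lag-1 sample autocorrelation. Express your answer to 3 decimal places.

Mean ȳ = (67 + 62 + 55 + 61 + 62 + 60)/6 = 61.1667
Numerator Σ_{t=1}^{5}(y_t−ȳ)(y_{t+1}−ȳ) = -0.3611
Denominator Σ(y_t−ȳ)² = 74.8333
r_1 = -0.3611 / 74.8333 = -0.005

-0.005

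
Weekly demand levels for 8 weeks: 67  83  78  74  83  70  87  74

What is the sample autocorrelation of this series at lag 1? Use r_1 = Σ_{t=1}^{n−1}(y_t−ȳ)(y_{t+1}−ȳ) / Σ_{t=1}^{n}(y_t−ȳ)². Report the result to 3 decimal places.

Mean ȳ = (67 + 83 + 78 + 74 + 83 + 70 + 87 + 74)/8 = 77.0000
Deviations from mean: -10.0000, 6.0000, 1.0000, -3.0000, 6.0000, -7.0000, 10.0000, -3.0000
Σ(y_t−ȳ)(y_{t+1}−ȳ) = (-60.0000) + (6.0000) + (-3.0000) + (-18.0000) + (-42.0000) + (-70.0000) + (-30.0000) = -217.0000
Denominator Σ(y_t−ȳ)² = 340.0000
r_1 = -217.0000 / 340.0000 = -0.638

-0.638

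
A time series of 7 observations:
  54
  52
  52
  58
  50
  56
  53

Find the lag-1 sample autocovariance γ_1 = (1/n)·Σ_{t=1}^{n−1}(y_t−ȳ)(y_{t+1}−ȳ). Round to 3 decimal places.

Mean ȳ = (54 + 52 + 52 + 58 + 50 + 56 + 53)/7 = 53.5714
Σ_{t=1}^{6}(y_t−ȳ)(y_{t+1}−ȳ) = -31.0408
γ_1 = -31.0408 / 7 = -4.434

-4.434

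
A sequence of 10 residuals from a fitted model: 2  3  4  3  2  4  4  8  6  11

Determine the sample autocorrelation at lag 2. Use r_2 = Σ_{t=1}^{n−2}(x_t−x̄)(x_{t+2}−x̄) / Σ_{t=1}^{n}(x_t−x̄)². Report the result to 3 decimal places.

0.369

Mean x̄ = (2 + 3 + 4 + 3 + 2 + 4 + 4 + 8 + 6 + 11)/10 = 4.7000
Numerator Σ_{t=1}^{8}(x_t−x̄)(x_{t+2}−x̄) = 27.3200
Denominator Σ(x_t−x̄)² = 74.1000
r_2 = 27.3200 / 74.1000 = 0.369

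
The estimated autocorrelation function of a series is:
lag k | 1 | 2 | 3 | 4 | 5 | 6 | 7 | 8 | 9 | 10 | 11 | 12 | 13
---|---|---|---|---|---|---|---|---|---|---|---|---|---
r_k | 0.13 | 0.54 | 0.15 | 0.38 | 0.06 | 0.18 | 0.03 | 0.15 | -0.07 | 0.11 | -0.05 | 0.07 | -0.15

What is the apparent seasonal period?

The largest autocorrelation is r_2 = 0.54, with weaker echoes at lags 4 (0.38) and 6 (0.18); the remaining lags stay at or below 0.15.
The dominant spike at lag 2 indicates a seasonal period of 2.

2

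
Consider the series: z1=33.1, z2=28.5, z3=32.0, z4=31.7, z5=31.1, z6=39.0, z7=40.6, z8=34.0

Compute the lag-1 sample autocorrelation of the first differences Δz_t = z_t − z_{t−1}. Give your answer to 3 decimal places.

-0.149

First differences Δz: -4.6, 3.5, -0.3, -0.6, 7.9, 1.6, -6.6
Mean of differences = 0.1286
Numerator Σ(Δz_t−Δz̄)(Δz_{t+1}−Δz̄) = -21.2022
Denominator Σ(Δz_t−Δz̄)² = 142.2743
r_1(Δz) = -21.2022 / 142.2743 = -0.149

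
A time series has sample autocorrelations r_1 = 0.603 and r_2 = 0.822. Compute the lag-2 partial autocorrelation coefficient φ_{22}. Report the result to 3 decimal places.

0.720

φ_{22} = (r_2 − r_1²) / (1 − r_1²)
r_1² = (0.603)² = 0.363609
Numerator = 0.822 − 0.3636 = 0.4584; denominator = 1 − 0.3636 = 0.6364
φ_{22} = 0.4584 / 0.6364 = 0.720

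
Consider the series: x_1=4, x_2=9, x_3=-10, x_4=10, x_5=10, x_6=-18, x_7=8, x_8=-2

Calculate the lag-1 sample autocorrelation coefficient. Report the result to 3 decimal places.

Mean x̄ = (4 + 9 − 10 + 10 + 10 − 18 + 8 − 2)/8 = 1.3750
Deviations from mean: 2.6250, 7.6250, -11.3750, 8.6250, 8.6250, -19.3750, 6.6250, -3.3750
Numerator Σ_{t=1}^{7}(x_t−x̄)(x_{t+1}−x̄) = -408.2656
Denominator Σ(x_t−x̄)² = 773.8750
r_1 = -408.2656 / 773.8750 = -0.528

-0.528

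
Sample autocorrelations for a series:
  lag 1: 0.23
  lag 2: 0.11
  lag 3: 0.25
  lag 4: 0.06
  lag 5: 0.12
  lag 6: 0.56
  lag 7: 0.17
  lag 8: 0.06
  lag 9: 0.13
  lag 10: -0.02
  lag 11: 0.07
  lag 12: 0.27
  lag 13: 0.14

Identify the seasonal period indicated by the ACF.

The largest autocorrelation is r_6 = 0.56, with a weaker echo at lag 12 (0.27); the remaining lags stay at or below 0.25. The elevated value at lag 1 (0.23), dropping to 0.11 at lag 2, reflects decaying short-term dependence rather than seasonality.
The dominant spike at lag 6 indicates a seasonal period of 6.

6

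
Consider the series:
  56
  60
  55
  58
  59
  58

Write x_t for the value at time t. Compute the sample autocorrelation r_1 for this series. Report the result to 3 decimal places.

Mean x̄ = (56 + 60 + 55 + 58 + 59 + 58)/6 = 57.6667
Deviations from mean: -1.6667, 2.3333, -2.6667, 0.3333, 1.3333, 0.3333
Σ(x_t−x̄)(x_{t+1}−x̄) = (-3.8889) + (-6.2222) + (-0.8889) + (0.4444) + (0.4444) = -10.1111
Denominator Σ(x_t−x̄)² = 17.3333
r_1 = -10.1111 / 17.3333 = -0.583

-0.583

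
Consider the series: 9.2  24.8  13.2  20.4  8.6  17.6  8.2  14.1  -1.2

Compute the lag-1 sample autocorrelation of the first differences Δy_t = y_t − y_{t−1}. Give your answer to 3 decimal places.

First differences Δy: 15.6, -11.6, 7.2, -11.8, 9.0, -9.4, 5.9, -15.3
Mean of differences = -1.3000
Numerator Σ(Δy_t−Δȳ)(Δy_{t+1}−Δȳ) = -701.5700
Denominator Σ(Δy_t−Δȳ)² = 993.7400
r_1(Δy) = -701.5700 / 993.7400 = -0.706

-0.706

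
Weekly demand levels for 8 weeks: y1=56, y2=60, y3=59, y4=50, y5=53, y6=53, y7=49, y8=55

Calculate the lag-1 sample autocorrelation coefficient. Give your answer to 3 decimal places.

0.249

Mean ȳ = (56 + 60 + 59 + 50 + 53 + 53 + 49 + 55)/8 = 54.3750
Deviations from mean: 1.6250, 5.6250, 4.6250, -4.3750, -1.3750, -1.3750, -5.3750, 0.6250
Σ(y_t−ȳ)(y_{t+1}−ȳ) = (9.1406) + (26.0156) + (-20.2344) + (6.0156) + (1.8906) + (7.3906) + (-3.3594) = 26.8594
Denominator Σ(y_t−ȳ)² = 107.8750
r_1 = 26.8594 / 107.8750 = 0.249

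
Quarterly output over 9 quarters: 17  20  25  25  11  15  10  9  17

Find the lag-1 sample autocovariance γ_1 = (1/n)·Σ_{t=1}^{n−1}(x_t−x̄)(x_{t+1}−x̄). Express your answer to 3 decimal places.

Mean x̄ = (17 + 20 + 25 + 25 + 11 + 15 + 10 + 9 + 17)/9 = 16.5556
Σ_{t=1}^{8}(x_t−x̄)(x_{t+1}−x̄) = 120.0247
γ_1 = 120.0247 / 9 = 13.336

13.336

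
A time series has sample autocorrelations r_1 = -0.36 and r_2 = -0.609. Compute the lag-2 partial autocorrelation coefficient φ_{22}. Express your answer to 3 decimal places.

-0.849

φ_{22} = (r_2 − r_1²) / (1 − r_1²)
r_1² = (-0.36)² = 0.1296
Numerator = -0.609 − 0.1296 = -0.7386; denominator = 1 − 0.1296 = 0.8704
φ_{22} = -0.7386 / 0.8704 = -0.849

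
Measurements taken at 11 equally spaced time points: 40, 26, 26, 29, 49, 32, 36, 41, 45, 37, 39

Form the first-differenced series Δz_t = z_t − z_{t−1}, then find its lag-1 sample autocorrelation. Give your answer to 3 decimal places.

-0.348

First differences Δz: -14, 0, 3, 20, -17, 4, 5, 4, -8, 2
Mean of differences = -0.1000
Numerator Σ(Δz_t−Δz̄)(Δz_{t+1}−Δz̄) = -354.9100
Denominator Σ(Δz_t−Δz̄)² = 1018.9000
r_1(Δz) = -354.9100 / 1018.9000 = -0.348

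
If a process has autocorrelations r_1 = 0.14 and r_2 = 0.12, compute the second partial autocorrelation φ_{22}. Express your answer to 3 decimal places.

φ_{22} = (r_2 − r_1²) / (1 − r_1²)
r_1² = (0.14)² = 0.0196
Numerator = 0.12 − 0.0196 = 0.1004; denominator = 1 − 0.0196 = 0.9804
φ_{22} = 0.1004 / 0.9804 = 0.102

0.102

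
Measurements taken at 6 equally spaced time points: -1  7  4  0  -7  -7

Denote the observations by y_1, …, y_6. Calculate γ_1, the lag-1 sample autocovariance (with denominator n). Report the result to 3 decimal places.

Mean ȳ = (-1 + 7 + 4 + 0 − 7 − 7)/6 = -0.6667
Σ_{t=1}^{5}(y_t−ȳ)(y_{t+1}−ȳ) = 72.2222
γ_1 = 72.2222 / 6 = 12.037

12.037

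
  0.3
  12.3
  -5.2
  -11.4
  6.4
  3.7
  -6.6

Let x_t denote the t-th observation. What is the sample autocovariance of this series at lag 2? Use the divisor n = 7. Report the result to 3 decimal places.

Mean x̄ = (0.3 + 12.3 − 5.2 − 11.4 + 6.4 + 3.7 − 6.6)/7 = -0.0714
Σ_{t=1}^{5}(x_t−x̄)(x_{t+2}−x̄) = -260.2188
γ_2 = -260.2188 / 7 = -37.174

-37.174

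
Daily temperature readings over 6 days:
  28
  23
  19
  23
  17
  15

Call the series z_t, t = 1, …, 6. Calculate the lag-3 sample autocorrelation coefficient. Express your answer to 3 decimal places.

0.159

Mean z̄ = (28 + 23 + 19 + 23 + 17 + 15)/6 = 20.8333
Σ(z_t−z̄)(z_{t+3}−z̄) = (15.5278) + (-8.3056) + (10.6944) = 17.9167
Denominator Σ(z_t−z̄)² = 112.8333
r_3 = 17.9167 / 112.8333 = 0.159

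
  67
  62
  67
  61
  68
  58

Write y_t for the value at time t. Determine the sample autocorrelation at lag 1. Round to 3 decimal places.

-0.684

Mean ȳ = (67 + 62 + 67 + 61 + 68 + 58)/6 = 63.8333
Deviations from mean: 3.1667, -1.8333, 3.1667, -2.8333, 4.1667, -5.8333
Numerator Σ_{t=1}^{5}(y_t−ȳ)(y_{t+1}−ȳ) = -56.6944
Denominator Σ(y_t−ȳ)² = 82.8333
r_1 = -56.6944 / 82.8333 = -0.684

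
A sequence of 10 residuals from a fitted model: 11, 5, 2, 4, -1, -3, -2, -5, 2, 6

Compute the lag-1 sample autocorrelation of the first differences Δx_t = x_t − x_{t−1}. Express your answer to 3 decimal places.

0.080

First differences Δx: -6, -3, 2, -5, -2, 1, -3, 7, 4
Mean of differences = -0.5556
Numerator Σ(Δx_t−Δx̄)(Δx_{t+1}−Δx̄) = 12.0247
Denominator Σ(Δx_t−Δx̄)² = 150.2222
r_1(Δx) = 12.0247 / 150.2222 = 0.080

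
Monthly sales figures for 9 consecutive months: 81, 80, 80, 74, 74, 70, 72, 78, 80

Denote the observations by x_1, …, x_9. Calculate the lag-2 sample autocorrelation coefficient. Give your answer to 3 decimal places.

0.007

Mean x̄ = (81 + 80 + 80 + 74 + 74 + 70 + 72 + 78 + 80)/9 = 76.5556
Numerator Σ_{t=1}^{7}(x_t−x̄)(x_{t+2}−x̄) = 0.9383
Denominator Σ(x_t−x̄)² = 134.2222
r_2 = 0.9383 / 134.2222 = 0.007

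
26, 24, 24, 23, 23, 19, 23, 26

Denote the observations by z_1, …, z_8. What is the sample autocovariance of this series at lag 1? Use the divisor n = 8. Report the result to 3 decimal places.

Mean z̄ = (26 + 24 + 24 + 23 + 23 + 19 + 23 + 26)/8 = 23.5000
Σ_{t=1}^{7}(z_t−z̄)(z_{t+1}−z̄) = 4.7500
γ_1 = 4.7500 / 8 = 0.594

0.594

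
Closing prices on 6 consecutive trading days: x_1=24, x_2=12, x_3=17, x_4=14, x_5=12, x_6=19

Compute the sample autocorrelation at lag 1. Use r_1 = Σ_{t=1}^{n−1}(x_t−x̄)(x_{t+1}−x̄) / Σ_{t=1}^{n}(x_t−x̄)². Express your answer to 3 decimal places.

-0.358

Mean x̄ = (24 + 12 + 17 + 14 + 12 + 19)/6 = 16.3333
Deviations from mean: 7.6667, -4.3333, 0.6667, -2.3333, -4.3333, 2.6667
Σ(x_t−x̄)(x_{t+1}−x̄) = (-33.2222) + (-2.8889) + (-1.5556) + (10.1111) + (-11.5556) = -39.1111
Denominator Σ(x_t−x̄)² = 109.3333
r_1 = -39.1111 / 109.3333 = -0.358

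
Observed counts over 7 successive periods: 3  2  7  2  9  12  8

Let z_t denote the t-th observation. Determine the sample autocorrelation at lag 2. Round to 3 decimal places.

-0.022

Mean z̄ = (3 + 2 + 7 + 2 + 9 + 12 + 8)/7 = 6.1429
Numerator Σ_{t=1}^{5}(z_t−z̄)(z_{t+2}−z̄) = -2.0408
Denominator Σ(z_t−z̄)² = 90.8571
r_2 = -2.0408 / 90.8571 = -0.022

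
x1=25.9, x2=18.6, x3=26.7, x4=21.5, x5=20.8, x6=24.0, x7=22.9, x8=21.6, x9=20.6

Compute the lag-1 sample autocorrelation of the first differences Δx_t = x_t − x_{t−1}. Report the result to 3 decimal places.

First differences Δx: -7.3, 8.1, -5.2, -0.7, 3.2, -1.1, -1.3, -1.0
Mean of differences = -0.6625
Numerator Σ(Δx_t−Δx̄)(Δx_{t+1}−Δx̄) = -99.0914
Denominator Σ(Δx_t−Δx̄)² = 157.0588
r_1(Δx) = -99.0914 / 157.0588 = -0.631

-0.631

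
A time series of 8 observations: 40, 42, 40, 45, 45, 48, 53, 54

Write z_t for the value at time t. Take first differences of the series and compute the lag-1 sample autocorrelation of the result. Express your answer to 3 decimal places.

-0.500

First differences Δz: 2, -2, 5, 0, 3, 5, 1
Mean of differences = 2.0000
Numerator Σ(Δz_t−Δz̄)(Δz_{t+1}−Δz̄) = -20.0000
Denominator Σ(Δz_t−Δz̄)² = 40.0000
r_1(Δz) = -20.0000 / 40.0000 = -0.500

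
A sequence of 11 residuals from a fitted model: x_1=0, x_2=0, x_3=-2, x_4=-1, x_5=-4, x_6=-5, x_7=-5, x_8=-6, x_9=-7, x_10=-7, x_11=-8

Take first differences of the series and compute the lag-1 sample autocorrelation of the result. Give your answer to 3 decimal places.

First differences Δx: 0, -2, 1, -3, -1, 0, -1, -1, 0, -1
Mean of differences = -0.8000
Numerator Σ(Δx_t−Δx̄)(Δx_{t+1}−Δx̄) = -7.2400
Denominator Σ(Δx_t−Δx̄)² = 11.6000
r_1(Δx) = -7.2400 / 11.6000 = -0.624

-0.624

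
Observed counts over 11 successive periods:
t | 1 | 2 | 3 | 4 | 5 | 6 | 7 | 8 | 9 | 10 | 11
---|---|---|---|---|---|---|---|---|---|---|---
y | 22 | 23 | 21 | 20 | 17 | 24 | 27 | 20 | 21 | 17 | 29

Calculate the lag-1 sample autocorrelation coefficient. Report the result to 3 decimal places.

-0.200

Mean ȳ = (22 + 23 + 21 + 20 + 17 + 24 + 27 + 20 + 21 + 17 + 29)/11 = 21.9091
Numerator Σ_{t=1}^{10}(y_t−ȳ)(y_{t+1}−ȳ) = -27.7355
Denominator Σ(y_t−ȳ)² = 138.9091
r_1 = -27.7355 / 138.9091 = -0.200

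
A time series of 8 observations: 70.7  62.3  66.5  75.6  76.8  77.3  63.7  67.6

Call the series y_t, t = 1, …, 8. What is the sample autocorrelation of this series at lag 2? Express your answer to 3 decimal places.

Mean ȳ = (70.7 + 62.3 + 66.5 + 75.6 + 76.8 + 77.3 + 63.7 + 67.6)/8 = 70.0625
Deviations from mean: 0.6375, -7.7625, -3.5625, 5.5375, 6.7375, 7.2375, -6.3625, -2.4625
Numerator Σ_{t=1}^{6}(y_t−ȳ)(y_{t+2}−ȳ) = -89.8703
Denominator Σ(y_t−ȳ)² = 248.3388
r_2 = -89.8703 / 248.3388 = -0.362

-0.362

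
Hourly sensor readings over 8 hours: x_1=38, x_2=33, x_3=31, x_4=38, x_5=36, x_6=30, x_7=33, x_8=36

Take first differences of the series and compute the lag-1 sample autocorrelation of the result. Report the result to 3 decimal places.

-0.111

First differences Δx: -5, -2, 7, -2, -6, 3, 3
Mean of differences = -0.2857
Numerator Σ(Δx_t−Δx̄)(Δx_{t+1}−Δx̄) = -15.0816
Denominator Σ(Δx_t−Δx̄)² = 135.4286
r_1(Δx) = -15.0816 / 135.4286 = -0.111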